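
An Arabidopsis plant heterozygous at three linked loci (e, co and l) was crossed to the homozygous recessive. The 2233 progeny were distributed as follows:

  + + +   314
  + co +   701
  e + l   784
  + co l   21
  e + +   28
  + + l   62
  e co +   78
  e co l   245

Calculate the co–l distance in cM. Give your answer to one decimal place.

The two most frequent reciprocal classes, + co + and e + l, are the parental types, so the F1 was + co + / e + l.
The two rarest classes, + co l and e + +, are the double crossovers. Comparing them with the parentals, only the l allele has switched, so l is the middle locus and the order is co – l – e.
Crossovers in the co–l interval produce the single-crossover classes + + + and e co l (314 + 245 = 559) plus the double crossovers (49).
RF(co–l) = (559 + 49) / 2233 = 608/2233 = 0.2723 → 27.2 cM.

27.2 cM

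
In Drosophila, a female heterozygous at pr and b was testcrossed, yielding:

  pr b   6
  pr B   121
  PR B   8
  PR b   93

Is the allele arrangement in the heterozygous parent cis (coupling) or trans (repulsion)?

trans

The two most frequent classes are PR b (93) and pr B (121); these are the parental (non-recombinant) types.
So the F1 carried PR b on one chromosome and pr B on the other — the recessive alleles are on opposite chromosomes (trans / repulsion).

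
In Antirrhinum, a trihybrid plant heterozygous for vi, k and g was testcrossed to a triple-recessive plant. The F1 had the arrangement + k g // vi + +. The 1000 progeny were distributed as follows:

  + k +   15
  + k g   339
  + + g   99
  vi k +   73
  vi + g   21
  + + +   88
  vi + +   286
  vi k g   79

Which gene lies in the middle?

g

The two rarest classes, + k + and vi + g, are the double crossovers. Comparing them with the parentals, only the g allele has switched, so g is the middle locus and the order is vi – g – k.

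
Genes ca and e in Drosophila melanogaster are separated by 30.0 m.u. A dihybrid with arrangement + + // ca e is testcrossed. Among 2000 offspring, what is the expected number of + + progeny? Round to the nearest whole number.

A map distance of 30.0 m.u. corresponds to a recombination frequency of 0.300.
The F1 is + + / ca e, so + + is a parental gamete class with expected frequency (1 − r)/2 = 0.700/2 = 0.3500.
Expected number = 0.3500 × 2000 = 700.00 ≈ 700.

700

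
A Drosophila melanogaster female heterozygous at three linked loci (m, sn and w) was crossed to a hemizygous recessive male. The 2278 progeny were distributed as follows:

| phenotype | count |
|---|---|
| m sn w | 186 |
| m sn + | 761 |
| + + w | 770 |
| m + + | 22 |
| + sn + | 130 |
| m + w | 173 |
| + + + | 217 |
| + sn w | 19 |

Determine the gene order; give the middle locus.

The two most frequent reciprocal classes, m sn + and + + w, are the parental types, so the F1 was m sn + / + + w.
The two rarest classes, m + + and + sn w, are the double crossovers. Comparing them with the parentals, only the sn allele has switched, so sn is the middle locus and the order is w – sn – m.

sn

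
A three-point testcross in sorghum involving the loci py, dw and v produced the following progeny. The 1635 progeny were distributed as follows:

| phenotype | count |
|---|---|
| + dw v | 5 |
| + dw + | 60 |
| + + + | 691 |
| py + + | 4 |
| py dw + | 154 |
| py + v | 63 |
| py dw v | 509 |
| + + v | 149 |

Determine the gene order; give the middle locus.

py

The two most frequent reciprocal classes, + + + and py dw v, are the parental types, so the F1 was + + + / py dw v.
The two rarest classes, py + + and + dw v, are the double crossovers. Comparing them with the parentals, only the py allele has switched, so py is the middle locus and the order is v – py – dw.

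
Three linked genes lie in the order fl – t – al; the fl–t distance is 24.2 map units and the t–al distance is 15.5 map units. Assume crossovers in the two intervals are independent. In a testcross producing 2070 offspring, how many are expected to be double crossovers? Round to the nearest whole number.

Map distances give recombination frequencies of 0.242 and 0.155 for the two intervals.
With no interference, expected double-crossover frequency = 0.242 × 0.155 = 0.03751.
Expected number = 0.03751 × 2070 = 77.65 ≈ 78.

78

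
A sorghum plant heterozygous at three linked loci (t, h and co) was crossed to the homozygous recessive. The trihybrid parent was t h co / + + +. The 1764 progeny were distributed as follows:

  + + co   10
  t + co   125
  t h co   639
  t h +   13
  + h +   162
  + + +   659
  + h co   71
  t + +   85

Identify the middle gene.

The two rarest classes, t h + and + + co, are the double crossovers. Comparing them with the parentals, only the co allele has switched, so co is the middle locus and the order is t – co – h.

co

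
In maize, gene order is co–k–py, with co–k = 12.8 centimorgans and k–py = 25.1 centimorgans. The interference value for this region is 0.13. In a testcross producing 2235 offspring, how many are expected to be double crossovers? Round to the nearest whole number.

Map distances give recombination frequencies of 0.128 and 0.251 for the two intervals.
With interference 0.13 (so coincidence = 0.87), expected double-crossover frequency = 0.128 × 0.251 × 0.87 = 0.02795.
Expected number = 0.02795 × 2235 = 62.47 ≈ 62.

62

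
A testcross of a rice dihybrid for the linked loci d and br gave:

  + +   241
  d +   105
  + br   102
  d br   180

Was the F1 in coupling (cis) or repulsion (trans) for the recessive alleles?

The two most frequent classes are + + (241) and d br (180); these are the parental (non-recombinant) types.
So the F1 carried + + on one chromosome and d br on the other — the recessive alleles are on the same chromosome (cis / coupling).

cis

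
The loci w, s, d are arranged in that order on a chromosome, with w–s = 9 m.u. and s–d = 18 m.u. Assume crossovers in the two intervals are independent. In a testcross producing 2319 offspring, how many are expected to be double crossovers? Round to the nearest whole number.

38

Map distances give recombination frequencies of 0.090 and 0.180 for the two intervals.
With no interference, expected double-crossover frequency = 0.090 × 0.180 = 0.01620.
Expected number = 0.01620 × 2319 = 37.57 ≈ 38.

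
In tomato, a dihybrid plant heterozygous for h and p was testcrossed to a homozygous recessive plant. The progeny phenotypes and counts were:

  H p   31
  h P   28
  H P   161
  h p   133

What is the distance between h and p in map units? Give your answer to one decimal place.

16.7 map units

The two most frequent classes, H P (161) and h p (133), are the parental types, so the F1 was H P / h p.
The recombinant classes are H p and h P: 31 + 28 = 59.
Recombination frequency = 59/353 = 0.1671 ≈ 16.7%, i.e. 16.7 map units.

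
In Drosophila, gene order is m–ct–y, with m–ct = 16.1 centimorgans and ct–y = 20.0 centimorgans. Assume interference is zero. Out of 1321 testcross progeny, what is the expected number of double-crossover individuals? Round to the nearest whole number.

Map distances give recombination frequencies of 0.161 and 0.200 for the two intervals.
With no interference, expected double-crossover frequency = 0.161 × 0.200 = 0.03220.
Expected number = 0.03220 × 1321 = 42.54 ≈ 43.

43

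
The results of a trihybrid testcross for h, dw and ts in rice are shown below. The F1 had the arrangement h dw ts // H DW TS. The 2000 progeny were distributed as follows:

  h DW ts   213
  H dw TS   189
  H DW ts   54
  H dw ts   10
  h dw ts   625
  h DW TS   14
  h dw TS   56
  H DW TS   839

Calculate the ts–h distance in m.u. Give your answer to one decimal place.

6.7 m.u.

The two rarest classes, H dw ts and h DW TS, are the double crossovers. Comparing them with the parentals, only the h allele has switched, so h is the middle locus and the order is dw – h – ts.
Crossovers in the h–ts interval produce the single-crossover classes h dw TS and H DW ts (56 + 54 = 110) plus the double crossovers (24).
RF(h–ts) = (110 + 24) / 2000 = 134/2000 = 0.0670 → 6.7 m.u.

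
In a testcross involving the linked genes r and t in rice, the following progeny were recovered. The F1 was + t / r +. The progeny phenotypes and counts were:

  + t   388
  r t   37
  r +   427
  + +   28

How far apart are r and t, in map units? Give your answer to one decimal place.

The recombinant classes are + + and r t: 28 + 37 = 65.
Recombination frequency = 65/880 = 0.0739 ≈ 7.4%, i.e. 7.4 map units.

7.4 map units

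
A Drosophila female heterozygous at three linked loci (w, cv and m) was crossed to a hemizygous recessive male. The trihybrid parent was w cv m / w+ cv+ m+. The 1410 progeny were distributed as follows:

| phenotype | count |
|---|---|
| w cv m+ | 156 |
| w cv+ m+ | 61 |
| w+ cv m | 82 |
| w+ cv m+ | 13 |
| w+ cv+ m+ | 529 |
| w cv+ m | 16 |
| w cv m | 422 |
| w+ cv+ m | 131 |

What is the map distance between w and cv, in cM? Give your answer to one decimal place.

12.2 cM

The two rarest classes, w cv+ m and w+ cv m+, are the double crossovers. Comparing them with the parentals, only the cv allele has switched, so cv is the middle locus and the order is m – cv – w.
Crossovers in the cv–w interval produce the single-crossover classes w+ cv m and w cv+ m+ (82 + 61 = 143) plus the double crossovers (29).
RF(cv–w) = (143 + 29) / 1410 = 172/1410 = 0.1220 → 12.2 cM.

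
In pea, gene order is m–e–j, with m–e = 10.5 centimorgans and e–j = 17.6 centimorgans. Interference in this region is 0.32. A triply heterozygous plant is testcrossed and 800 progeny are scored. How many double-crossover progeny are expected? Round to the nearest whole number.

Map distances give recombination frequencies of 0.105 and 0.176 for the two intervals.
With interference 0.32 (so coincidence = 0.68), expected double-crossover frequency = 0.105 × 0.176 × 0.68 = 0.01257.
Expected number = 0.01257 × 800 = 10.05 ≈ 10.

10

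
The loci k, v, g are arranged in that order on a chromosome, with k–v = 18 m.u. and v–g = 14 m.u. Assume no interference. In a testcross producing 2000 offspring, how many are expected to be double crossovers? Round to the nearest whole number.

Map distances give recombination frequencies of 0.180 and 0.140 for the two intervals.
With no interference, expected double-crossover frequency = 0.180 × 0.140 = 0.02520.
Expected number = 0.02520 × 2000 = 50.40 ≈ 50.

50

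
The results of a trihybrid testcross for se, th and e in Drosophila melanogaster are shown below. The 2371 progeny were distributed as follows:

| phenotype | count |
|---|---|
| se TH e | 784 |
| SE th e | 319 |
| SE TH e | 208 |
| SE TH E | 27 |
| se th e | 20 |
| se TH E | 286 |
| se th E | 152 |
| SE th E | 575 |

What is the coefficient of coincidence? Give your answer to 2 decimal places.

0.42

The two most frequent reciprocal classes, SE th E and se TH e, are the parental types, so the F1 was SE th E / se TH e.
The two rarest classes, SE TH E and se th e, are the double crossovers. Comparing them with the parentals, only the th allele has switched, so th is the middle locus and the order is e – th – se.
e–th: (605 + 47)/2371 = 0.2750; th–se: (360 + 47)/2371 = 0.1717.
Expected DCO frequency = 0.2750 × 0.1717 ≈ 0.04722; observed = 47/2371 ≈ 0.01982.
Coefficient of coincidence = 0.01982/0.04722 ≈ 0.42.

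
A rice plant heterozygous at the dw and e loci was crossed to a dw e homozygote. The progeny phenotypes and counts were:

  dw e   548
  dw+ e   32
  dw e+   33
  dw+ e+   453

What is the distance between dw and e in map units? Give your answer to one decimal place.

The two most frequent classes, dw+ e+ (453) and dw e (548), are the parental types, so the F1 was dw+ e+ / dw e.
The recombinant classes are dw+ e and dw e+: 32 + 33 = 65.
Recombination frequency = 65/1066 = 0.0610 ≈ 6.1%, i.e. 6.1 map units.

6.1 map units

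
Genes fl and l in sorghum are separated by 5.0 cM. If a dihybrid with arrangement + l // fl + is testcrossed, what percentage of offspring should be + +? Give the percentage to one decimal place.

A map distance of 5.0 cM corresponds to a recombination frequency of 0.050.
The F1 is + l / fl +, so + + is a recombinant gamete class with expected frequency r/2 = 0.050/2 = 0.0250.
That is 0.0250 = 2.5% of the progeny.

2.5%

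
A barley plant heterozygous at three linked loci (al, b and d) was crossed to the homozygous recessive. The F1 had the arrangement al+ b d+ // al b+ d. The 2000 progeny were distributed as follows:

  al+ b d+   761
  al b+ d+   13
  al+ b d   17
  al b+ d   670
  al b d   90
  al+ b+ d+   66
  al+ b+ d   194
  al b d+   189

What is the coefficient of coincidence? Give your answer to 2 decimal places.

0.78

The two rarest classes, al+ b d and al b+ d+, are the double crossovers. Comparing them with the parentals, only the d allele has switched, so d is the middle locus and the order is b – d – al.
b–d: (156 + 30)/2000 = 0.0930; d–al: (383 + 30)/2000 = 0.2065.
Expected DCO frequency = 0.0930 × 0.2065 ≈ 0.01920; observed = 30/2000 ≈ 0.01500.
Coefficient of coincidence = 0.01500/0.01920 ≈ 0.78.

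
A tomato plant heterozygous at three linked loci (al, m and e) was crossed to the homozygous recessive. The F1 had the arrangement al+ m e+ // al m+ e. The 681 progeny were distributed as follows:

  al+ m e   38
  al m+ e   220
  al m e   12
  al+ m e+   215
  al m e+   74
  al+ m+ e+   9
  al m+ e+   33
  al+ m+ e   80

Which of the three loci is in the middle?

m

The two rarest classes, al+ m+ e+ and al m e, are the double crossovers. Comparing them with the parentals, only the m allele has switched, so m is the middle locus and the order is e – m – al.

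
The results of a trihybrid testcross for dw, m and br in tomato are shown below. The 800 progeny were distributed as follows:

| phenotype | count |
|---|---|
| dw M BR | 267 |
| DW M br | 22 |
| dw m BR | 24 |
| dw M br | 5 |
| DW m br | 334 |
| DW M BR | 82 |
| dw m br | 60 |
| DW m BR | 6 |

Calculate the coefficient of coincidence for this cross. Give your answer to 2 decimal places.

1.01

The two most frequent reciprocal classes, dw M BR and DW m br, are the parental types, so the F1 was dw M BR / DW m br.
The two rarest classes, dw M br and DW m BR, are the double crossovers. Comparing them with the parentals, only the br allele has switched, so br is the middle locus and the order is m – br – dw.
m–br: (46 + 11)/800 = 0.0712; br–dw: (142 + 11)/800 = 0.1913.
Expected DCO frequency = 0.0712 × 0.1913 ≈ 0.01362; observed = 11/800 ≈ 0.01375.
Coefficient of coincidence = 0.01375/0.01362 ≈ 1.01.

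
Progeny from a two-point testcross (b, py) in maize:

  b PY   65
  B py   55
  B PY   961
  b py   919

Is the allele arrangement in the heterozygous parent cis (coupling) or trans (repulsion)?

The two most frequent classes are B PY (961) and b py (919); these are the parental (non-recombinant) types.
So the F1 carried B PY on one chromosome and b py on the other — the recessive alleles are on the same chromosome (cis / coupling).

cis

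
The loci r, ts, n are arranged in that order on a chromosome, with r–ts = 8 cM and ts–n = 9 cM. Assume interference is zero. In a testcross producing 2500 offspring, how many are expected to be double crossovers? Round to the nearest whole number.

18

Map distances give recombination frequencies of 0.080 and 0.090 for the two intervals.
With no interference, expected double-crossover frequency = 0.080 × 0.090 = 0.00720.
Expected number = 0.00720 × 2500 = 18.00 ≈ 18.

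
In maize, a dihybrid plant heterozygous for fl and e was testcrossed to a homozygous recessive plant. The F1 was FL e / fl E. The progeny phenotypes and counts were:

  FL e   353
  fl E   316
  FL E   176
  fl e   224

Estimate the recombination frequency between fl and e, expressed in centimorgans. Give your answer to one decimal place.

37.4 centimorgans

The recombinant classes are FL E and fl e: 176 + 224 = 400.
Recombination frequency = 400/1069 = 0.3742 ≈ 37.4%, i.e. 37.4 centimorgans.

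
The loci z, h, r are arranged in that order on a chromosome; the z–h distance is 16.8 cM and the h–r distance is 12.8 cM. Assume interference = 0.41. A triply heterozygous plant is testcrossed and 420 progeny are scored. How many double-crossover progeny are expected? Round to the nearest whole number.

Map distances give recombination frequencies of 0.168 and 0.128 for the two intervals.
With interference 0.41 (so coincidence = 0.59), expected double-crossover frequency = 0.168 × 0.128 × 0.59 = 0.01269.
Expected number = 0.01269 × 420 = 5.33 ≈ 5.

5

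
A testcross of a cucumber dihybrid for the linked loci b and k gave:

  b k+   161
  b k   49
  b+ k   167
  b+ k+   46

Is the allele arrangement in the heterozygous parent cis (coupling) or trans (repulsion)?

The two most frequent classes are b+ k (167) and b k+ (161); these are the parental (non-recombinant) types.
So the F1 carried b+ k on one chromosome and b k+ on the other — the recessive alleles are on opposite chromosomes (trans / repulsion).

trans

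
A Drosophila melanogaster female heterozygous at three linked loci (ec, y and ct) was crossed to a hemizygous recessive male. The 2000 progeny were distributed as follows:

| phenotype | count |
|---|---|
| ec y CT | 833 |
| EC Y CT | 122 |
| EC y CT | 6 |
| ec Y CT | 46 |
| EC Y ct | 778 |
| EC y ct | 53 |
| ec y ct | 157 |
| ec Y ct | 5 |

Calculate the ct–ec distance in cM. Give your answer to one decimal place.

14.5 cM

The two most frequent reciprocal classes, EC Y ct and ec y CT, are the parental types, so the F1 was EC Y ct / ec y CT.
The two rarest classes, ec Y ct and EC y CT, are the double crossovers. Comparing them with the parentals, only the ec allele has switched, so ec is the middle locus and the order is y – ec – ct.
Crossovers in the ec–ct interval produce the single-crossover classes EC Y CT and ec y ct (122 + 157 = 279) plus the double crossovers (11).
RF(ec–ct) = (279 + 11) / 2000 = 290/2000 = 0.1450 → 14.5 cM.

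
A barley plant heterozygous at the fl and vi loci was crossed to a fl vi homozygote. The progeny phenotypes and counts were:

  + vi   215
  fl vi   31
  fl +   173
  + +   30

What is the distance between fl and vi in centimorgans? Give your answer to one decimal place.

The two most frequent classes, + vi (215) and fl + (173), are the parental types, so the F1 was + vi / fl +.
The recombinant classes are + + and fl vi: 30 + 31 = 61.
Recombination frequency = 61/449 = 0.1359 ≈ 13.6%, i.e. 13.6 centimorgans.

13.6 centimorgans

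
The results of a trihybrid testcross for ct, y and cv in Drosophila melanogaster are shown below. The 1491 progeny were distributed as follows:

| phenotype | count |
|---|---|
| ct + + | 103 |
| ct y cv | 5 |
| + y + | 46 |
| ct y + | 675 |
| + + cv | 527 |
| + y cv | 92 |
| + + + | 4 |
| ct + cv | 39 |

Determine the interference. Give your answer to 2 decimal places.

0.30

The two most frequent reciprocal classes, ct y + and + + cv, are the parental types, so the F1 was ct y + / + + cv.
The two rarest classes, ct y cv and + + +, are the double crossovers. Comparing them with the parentals, only the cv allele has switched, so cv is the middle locus and the order is ct – cv – y.
ct–cv: (85 + 9)/1491 = 0.0630; cv–y: (195 + 9)/1491 = 0.1368.
Expected DCO frequency = 0.0630 × 0.1368 ≈ 0.00862; observed = 9/1491 ≈ 0.00604.
Coefficient of coincidence = 0.00604/0.00862 ≈ 0.70; interference = 1 − 0.70 = 0.30.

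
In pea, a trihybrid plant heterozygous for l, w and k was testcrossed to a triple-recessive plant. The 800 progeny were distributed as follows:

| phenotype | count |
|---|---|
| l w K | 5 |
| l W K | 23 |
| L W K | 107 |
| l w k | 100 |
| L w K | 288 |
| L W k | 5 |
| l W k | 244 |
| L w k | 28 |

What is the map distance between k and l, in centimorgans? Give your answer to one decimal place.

The two most frequent reciprocal classes, L w K and l W k, are the parental types, so the F1 was L w K / l W k.
The two rarest classes, l w K and L W k, are the double crossovers. Comparing them with the parentals, only the l allele has switched, so l is the middle locus and the order is k – l – w.
Crossovers in the k–l interval produce the single-crossover classes L w k and l W K (28 + 23 = 51) plus the double crossovers (10).
RF(k–l) = (51 + 10) / 800 = 61/800 = 0.0762 → 7.6 centimorgans.

7.6 centimorgans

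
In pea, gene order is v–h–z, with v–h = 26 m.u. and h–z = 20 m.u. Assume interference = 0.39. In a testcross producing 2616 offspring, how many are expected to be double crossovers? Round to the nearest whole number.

83

Map distances give recombination frequencies of 0.260 and 0.200 for the two intervals.
With interference 0.39 (so coincidence = 0.61), expected double-crossover frequency = 0.260 × 0.200 × 0.61 = 0.03172.
Expected number = 0.03172 × 2616 = 82.98 ≈ 83.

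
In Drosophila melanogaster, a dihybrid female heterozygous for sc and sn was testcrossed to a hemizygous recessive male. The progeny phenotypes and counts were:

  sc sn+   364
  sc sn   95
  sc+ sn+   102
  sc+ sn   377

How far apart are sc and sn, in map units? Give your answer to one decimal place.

The two most frequent classes, sc+ sn (377) and sc sn+ (364), are the parental types, so the F1 was sc+ sn / sc sn+.
The recombinant classes are sc+ sn+ and sc sn: 102 + 95 = 197.
Recombination frequency = 197/938 = 0.2100 ≈ 21.0%, i.e. 21.0 map units.

21.0 map units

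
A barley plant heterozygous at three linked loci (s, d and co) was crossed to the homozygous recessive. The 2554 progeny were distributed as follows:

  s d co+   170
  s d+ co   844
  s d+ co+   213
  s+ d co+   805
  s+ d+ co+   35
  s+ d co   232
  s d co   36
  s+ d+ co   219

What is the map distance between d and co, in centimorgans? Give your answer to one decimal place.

The two most frequent reciprocal classes, s d+ co and s+ d co+, are the parental types, so the F1 was s d+ co / s+ d co+.
The two rarest classes, s d co and s+ d+ co+, are the double crossovers. Comparing them with the parentals, only the d allele has switched, so d is the middle locus and the order is co – d – s.
Crossovers in the co–d interval produce the single-crossover classes s d+ co+ and s+ d co (213 + 232 = 445) plus the double crossovers (71).
RF(co–d) = (445 + 71) / 2554 = 516/2554 = 0.2020 → 20.2 centimorgans.

20.2 centimorgans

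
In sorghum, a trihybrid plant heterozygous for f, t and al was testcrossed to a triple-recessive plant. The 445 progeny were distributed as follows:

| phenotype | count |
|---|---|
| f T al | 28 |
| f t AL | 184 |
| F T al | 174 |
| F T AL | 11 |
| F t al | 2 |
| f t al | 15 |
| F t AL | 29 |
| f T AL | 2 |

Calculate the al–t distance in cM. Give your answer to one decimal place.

The two most frequent reciprocal classes, F T al and f t AL, are the parental types, so the F1 was F T al / f t AL.
The two rarest classes, F t al and f T AL, are the double crossovers. Comparing them with the parentals, only the t allele has switched, so t is the middle locus and the order is al – t – f.
Crossovers in the al–t interval produce the single-crossover classes F T AL and f t al (11 + 15 = 26) plus the double crossovers (4).
RF(al–t) = (26 + 4) / 445 = 30/445 = 0.0674 → 6.7 cM.

6.7 cM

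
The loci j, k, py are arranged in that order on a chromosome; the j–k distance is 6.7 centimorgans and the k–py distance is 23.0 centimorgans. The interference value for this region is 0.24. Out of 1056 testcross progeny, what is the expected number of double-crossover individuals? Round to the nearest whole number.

Map distances give recombination frequencies of 0.067 and 0.230 for the two intervals.
With interference 0.24 (so coincidence = 0.76), expected double-crossover frequency = 0.067 × 0.230 × 0.76 = 0.01171.
Expected number = 0.01171 × 1056 = 12.37 ≈ 12.

12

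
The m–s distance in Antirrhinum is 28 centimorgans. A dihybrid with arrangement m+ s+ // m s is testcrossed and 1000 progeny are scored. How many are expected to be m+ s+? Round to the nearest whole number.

360

A map distance of 28 centimorgans corresponds to a recombination frequency of 0.280.
The F1 is m+ s+ / m s, so m+ s+ is a parental gamete class with expected frequency (1 − r)/2 = 0.720/2 = 0.3600.
Expected number = 0.3600 × 1000 = 360.00 ≈ 360.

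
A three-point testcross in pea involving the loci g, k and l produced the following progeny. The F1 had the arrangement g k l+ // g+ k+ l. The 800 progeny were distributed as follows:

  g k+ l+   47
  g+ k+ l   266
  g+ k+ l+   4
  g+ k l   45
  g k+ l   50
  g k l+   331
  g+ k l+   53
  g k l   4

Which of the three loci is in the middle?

The two rarest classes, g k l and g+ k+ l+, are the double crossovers. Comparing them with the parentals, only the l allele has switched, so l is the middle locus and the order is k – l – g.

l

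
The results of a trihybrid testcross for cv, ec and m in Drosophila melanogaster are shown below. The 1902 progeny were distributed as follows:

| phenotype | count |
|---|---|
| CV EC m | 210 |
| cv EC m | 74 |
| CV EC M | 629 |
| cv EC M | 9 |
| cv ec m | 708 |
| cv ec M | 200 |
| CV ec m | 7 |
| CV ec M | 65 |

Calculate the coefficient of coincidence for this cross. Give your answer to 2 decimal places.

0.46

The two most frequent reciprocal classes, cv ec m and CV EC M, are the parental types, so the F1 was cv ec m / CV EC M.
The two rarest classes, CV ec m and cv EC M, are the double crossovers. Comparing them with the parentals, only the cv allele has switched, so cv is the middle locus and the order is ec – cv – m.
ec–cv: (139 + 16)/1902 = 0.0815; cv–m: (410 + 16)/1902 = 0.2240.
Expected DCO frequency = 0.0815 × 0.2240 ≈ 0.01826; observed = 16/1902 ≈ 0.00841.
Coefficient of coincidence = 0.00841/0.01826 ≈ 0.46.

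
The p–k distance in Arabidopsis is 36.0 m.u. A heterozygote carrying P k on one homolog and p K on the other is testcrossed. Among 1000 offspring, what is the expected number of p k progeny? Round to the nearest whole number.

A map distance of 36.0 m.u. corresponds to a recombination frequency of 0.360.
The F1 is P k / p K, so p k is a recombinant gamete class with expected frequency r/2 = 0.360/2 = 0.1800.
Expected number = 0.1800 × 1000 = 180.00 ≈ 180.

180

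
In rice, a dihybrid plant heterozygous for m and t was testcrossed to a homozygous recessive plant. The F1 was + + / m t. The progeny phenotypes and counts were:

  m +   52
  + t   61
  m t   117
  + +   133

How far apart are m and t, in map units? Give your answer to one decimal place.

31.1 map units

The recombinant classes are + t and m +: 61 + 52 = 113.
Recombination frequency = 113/363 = 0.3113 ≈ 31.1%, i.e. 31.1 map units.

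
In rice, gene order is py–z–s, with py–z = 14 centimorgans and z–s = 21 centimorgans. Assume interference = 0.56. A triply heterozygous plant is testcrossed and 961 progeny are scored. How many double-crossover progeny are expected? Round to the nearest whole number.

12

Map distances give recombination frequencies of 0.140 and 0.210 for the two intervals.
With interference 0.56 (so coincidence = 0.44), expected double-crossover frequency = 0.140 × 0.210 × 0.44 = 0.01294.
Expected number = 0.01294 × 961 = 12.43 ≈ 12.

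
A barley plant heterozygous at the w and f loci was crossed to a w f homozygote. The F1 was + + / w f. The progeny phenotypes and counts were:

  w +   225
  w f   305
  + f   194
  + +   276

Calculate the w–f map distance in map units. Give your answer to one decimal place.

The recombinant classes are + f and w +: 194 + 225 = 419.
Recombination frequency = 419/1000 = 0.4190 ≈ 41.9%, i.e. 41.9 map units.

41.9 map units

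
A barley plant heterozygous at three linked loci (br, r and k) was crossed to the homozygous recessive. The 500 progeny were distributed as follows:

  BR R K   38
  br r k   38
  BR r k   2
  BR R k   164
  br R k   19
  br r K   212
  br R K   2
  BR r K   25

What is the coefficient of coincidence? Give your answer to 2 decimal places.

0.52

The two most frequent reciprocal classes, br r K and BR R k, are the parental types, so the F1 was br r K / BR R k.
The two rarest classes, br R K and BR r k, are the double crossovers. Comparing them with the parentals, only the r allele has switched, so r is the middle locus and the order is k – r – br.
k–r: (76 + 4)/500 = 0.1600; r–br: (44 + 4)/500 = 0.0960.
Expected DCO frequency = 0.1600 × 0.0960 ≈ 0.01536; observed = 4/500 ≈ 0.00800.
Coefficient of coincidence = 0.00800/0.01536 ≈ 0.52.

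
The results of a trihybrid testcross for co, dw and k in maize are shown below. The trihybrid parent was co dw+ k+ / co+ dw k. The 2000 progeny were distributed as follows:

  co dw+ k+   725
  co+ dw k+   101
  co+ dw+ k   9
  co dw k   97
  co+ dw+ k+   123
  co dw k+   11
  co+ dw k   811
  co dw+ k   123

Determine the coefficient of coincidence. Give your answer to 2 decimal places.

0.68

The two rarest classes, co dw k+ and co+ dw+ k, are the double crossovers. Comparing them with the parentals, only the dw allele has switched, so dw is the middle locus and the order is k – dw – co.
k–dw: (224 + 20)/2000 = 0.1220; dw–co: (220 + 20)/2000 = 0.1200.
Expected DCO frequency = 0.1220 × 0.1200 ≈ 0.01464; observed = 20/2000 ≈ 0.01000.
Coefficient of coincidence = 0.01000/0.01464 ≈ 0.68.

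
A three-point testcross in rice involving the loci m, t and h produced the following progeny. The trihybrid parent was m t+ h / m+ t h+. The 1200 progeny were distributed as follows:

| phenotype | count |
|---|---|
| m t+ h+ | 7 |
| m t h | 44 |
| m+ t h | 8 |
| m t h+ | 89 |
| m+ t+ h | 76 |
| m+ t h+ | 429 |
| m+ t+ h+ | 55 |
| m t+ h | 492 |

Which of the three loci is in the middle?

h

The two rarest classes, m t+ h+ and m+ t h, are the double crossovers. Comparing them with the parentals, only the h allele has switched, so h is the middle locus and the order is t – h – m.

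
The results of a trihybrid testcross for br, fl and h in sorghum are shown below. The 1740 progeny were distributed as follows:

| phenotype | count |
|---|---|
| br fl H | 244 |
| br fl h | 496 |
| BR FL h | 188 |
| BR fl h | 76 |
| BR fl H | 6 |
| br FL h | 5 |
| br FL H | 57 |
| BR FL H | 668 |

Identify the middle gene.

The two most frequent reciprocal classes, BR FL H and br fl h, are the parental types, so the F1 was BR FL H / br fl h.
The two rarest classes, BR fl H and br FL h, are the double crossovers. Comparing them with the parentals, only the fl allele has switched, so fl is the middle locus and the order is br – fl – h.

fl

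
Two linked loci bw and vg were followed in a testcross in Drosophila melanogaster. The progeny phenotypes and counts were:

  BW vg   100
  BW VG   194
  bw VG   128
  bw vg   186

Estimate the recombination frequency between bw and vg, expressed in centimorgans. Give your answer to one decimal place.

The two most frequent classes, BW VG (194) and bw vg (186), are the parental types, so the F1 was BW VG / bw vg.
The recombinant classes are BW vg and bw VG: 100 + 128 = 228.
Recombination frequency = 228/608 = 0.3750 ≈ 37.5%, i.e. 37.5 centimorgans.

37.5 centimorgans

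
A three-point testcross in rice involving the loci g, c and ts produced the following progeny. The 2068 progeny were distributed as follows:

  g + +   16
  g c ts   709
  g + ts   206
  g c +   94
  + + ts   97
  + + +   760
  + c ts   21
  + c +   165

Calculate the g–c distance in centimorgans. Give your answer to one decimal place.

The two most frequent reciprocal classes, g c ts and + + +, are the parental types, so the F1 was g c ts / + + +.
The two rarest classes, + c ts and g + +, are the double crossovers. Comparing them with the parentals, only the g allele has switched, so g is the middle locus and the order is ts – g – c.
Crossovers in the g–c interval produce the single-crossover classes g + ts and + c + (206 + 165 = 371) plus the double crossovers (37).
RF(g–c) = (371 + 37) / 2068 = 408/2068 = 0.1973 → 19.7 centimorgans.

19.7 centimorgans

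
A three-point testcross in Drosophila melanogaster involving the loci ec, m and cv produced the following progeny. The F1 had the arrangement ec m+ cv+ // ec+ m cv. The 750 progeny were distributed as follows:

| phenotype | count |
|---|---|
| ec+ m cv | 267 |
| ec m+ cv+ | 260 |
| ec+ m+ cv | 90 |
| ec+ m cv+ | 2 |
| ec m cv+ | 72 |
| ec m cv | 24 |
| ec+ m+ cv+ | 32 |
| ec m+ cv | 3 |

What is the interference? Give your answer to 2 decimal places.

The two rarest classes, ec m+ cv and ec+ m cv+, are the double crossovers. Comparing them with the parentals, only the cv allele has switched, so cv is the middle locus and the order is m – cv – ec.
m–cv: (162 + 5)/750 = 0.2227; cv–ec: (56 + 5)/750 = 0.0813.
Expected DCO frequency = 0.2227 × 0.0813 ≈ 0.01811; observed = 5/750 ≈ 0.00667.
Coefficient of coincidence = 0.00667/0.01811 ≈ 0.37; interference = 1 − 0.37 = 0.63.

0.63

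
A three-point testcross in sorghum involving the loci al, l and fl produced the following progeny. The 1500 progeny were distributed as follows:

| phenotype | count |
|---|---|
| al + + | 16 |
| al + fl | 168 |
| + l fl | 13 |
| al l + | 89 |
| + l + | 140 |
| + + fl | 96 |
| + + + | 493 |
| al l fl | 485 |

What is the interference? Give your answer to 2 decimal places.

The two most frequent reciprocal classes, + + + and al l fl, are the parental types, so the F1 was + + + / al l fl.
The two rarest classes, al + + and + l fl, are the double crossovers. Comparing them with the parentals, only the al allele has switched, so al is the middle locus and the order is fl – al – l.
fl–al: (185 + 29)/1500 = 0.1427; al–l: (308 + 29)/1500 = 0.2247.
Expected DCO frequency = 0.1427 × 0.2247 ≈ 0.03206; observed = 29/1500 ≈ 0.01933.
Coefficient of coincidence = 0.01933/0.03206 ≈ 0.60; interference = 1 − 0.60 = 0.40.

0.40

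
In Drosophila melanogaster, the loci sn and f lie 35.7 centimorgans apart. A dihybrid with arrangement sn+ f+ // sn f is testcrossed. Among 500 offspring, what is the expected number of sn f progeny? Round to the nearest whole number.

161

A map distance of 35.7 centimorgans corresponds to a recombination frequency of 0.357.
The F1 is sn+ f+ / sn f, so sn f is a parental gamete class with expected frequency (1 − r)/2 = 0.643/2 = 0.3215.
Expected number = 0.3215 × 500 = 160.75 ≈ 161.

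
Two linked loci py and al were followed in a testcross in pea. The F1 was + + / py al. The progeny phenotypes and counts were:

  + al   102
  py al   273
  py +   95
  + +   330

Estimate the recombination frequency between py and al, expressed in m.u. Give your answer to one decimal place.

24.6 m.u.

The recombinant classes are + al and py +: 102 + 95 = 197.
Recombination frequency = 197/800 = 0.2462 ≈ 24.6%, i.e. 24.6 m.u.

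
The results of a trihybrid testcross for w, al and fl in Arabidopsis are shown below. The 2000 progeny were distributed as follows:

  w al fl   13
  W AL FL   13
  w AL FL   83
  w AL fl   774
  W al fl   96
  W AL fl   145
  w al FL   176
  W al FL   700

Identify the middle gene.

al

The two most frequent reciprocal classes, w AL fl and W al FL, are the parental types, so the F1 was w AL fl / W al FL.
The two rarest classes, w al fl and W AL FL, are the double crossovers. Comparing them with the parentals, only the al allele has switched, so al is the middle locus and the order is fl – al – w.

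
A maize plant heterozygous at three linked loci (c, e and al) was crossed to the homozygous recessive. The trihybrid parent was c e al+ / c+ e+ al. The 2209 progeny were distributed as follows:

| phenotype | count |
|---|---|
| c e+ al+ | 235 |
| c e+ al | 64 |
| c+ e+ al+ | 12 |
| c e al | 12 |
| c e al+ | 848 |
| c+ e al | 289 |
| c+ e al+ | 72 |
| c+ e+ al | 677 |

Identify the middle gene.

al

The two rarest classes, c e al and c+ e+ al+, are the double crossovers. Comparing them with the parentals, only the al allele has switched, so al is the middle locus and the order is e – al – c.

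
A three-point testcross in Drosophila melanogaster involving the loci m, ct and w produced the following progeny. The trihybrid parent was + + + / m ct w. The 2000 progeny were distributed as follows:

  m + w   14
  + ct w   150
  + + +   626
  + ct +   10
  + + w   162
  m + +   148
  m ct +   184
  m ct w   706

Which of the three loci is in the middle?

The two rarest classes, + ct + and m + w, are the double crossovers. Comparing them with the parentals, only the ct allele has switched, so ct is the middle locus and the order is m – ct – w.

ct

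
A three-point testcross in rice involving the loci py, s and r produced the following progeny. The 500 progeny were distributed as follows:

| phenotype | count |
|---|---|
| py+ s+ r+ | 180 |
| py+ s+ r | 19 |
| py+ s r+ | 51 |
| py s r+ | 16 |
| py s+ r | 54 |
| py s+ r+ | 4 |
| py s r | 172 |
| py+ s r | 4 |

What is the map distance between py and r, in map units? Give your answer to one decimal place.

8.6 map units

The two most frequent reciprocal classes, py s r and py+ s+ r+, are the parental types, so the F1 was py s r / py+ s+ r+.
The two rarest classes, py+ s r and py s+ r+, are the double crossovers. Comparing them with the parentals, only the py allele has switched, so py is the middle locus and the order is r – py – s.
Crossovers in the r–py interval produce the single-crossover classes py s r+ and py+ s+ r (16 + 19 = 35) plus the double crossovers (8).
RF(r–py) = (35 + 8) / 500 = 43/500 = 0.0860 → 8.6 map units.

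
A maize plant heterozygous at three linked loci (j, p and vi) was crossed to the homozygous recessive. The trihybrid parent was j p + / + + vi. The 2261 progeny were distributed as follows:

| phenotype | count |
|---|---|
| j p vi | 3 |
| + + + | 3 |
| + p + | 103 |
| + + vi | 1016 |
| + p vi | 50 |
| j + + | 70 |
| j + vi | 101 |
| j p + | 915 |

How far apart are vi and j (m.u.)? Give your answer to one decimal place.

9.3 m.u.

The two rarest classes, j p vi and + + +, are the double crossovers. Comparing them with the parentals, only the vi allele has switched, so vi is the middle locus and the order is j – vi – p.
Crossovers in the j–vi interval produce the single-crossover classes + p + and j + vi (103 + 101 = 204) plus the double crossovers (6).
RF(j–vi) = (204 + 6) / 2261 = 210/2261 = 0.0929 → 9.3 m.u.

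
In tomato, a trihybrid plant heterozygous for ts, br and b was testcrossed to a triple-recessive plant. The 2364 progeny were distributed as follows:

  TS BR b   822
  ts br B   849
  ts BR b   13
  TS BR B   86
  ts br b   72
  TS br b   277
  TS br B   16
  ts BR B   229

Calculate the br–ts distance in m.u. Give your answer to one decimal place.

The two most frequent reciprocal classes, ts br B and TS BR b, are the parental types, so the F1 was ts br B / TS BR b.
The two rarest classes, TS br B and ts BR b, are the double crossovers. Comparing them with the parentals, only the ts allele has switched, so ts is the middle locus and the order is br – ts – b.
Crossovers in the br–ts interval produce the single-crossover classes ts BR B and TS br b (229 + 277 = 506) plus the double crossovers (29).
RF(br–ts) = (506 + 29) / 2364 = 535/2364 = 0.2263 → 22.6 m.u.

22.6 m.u.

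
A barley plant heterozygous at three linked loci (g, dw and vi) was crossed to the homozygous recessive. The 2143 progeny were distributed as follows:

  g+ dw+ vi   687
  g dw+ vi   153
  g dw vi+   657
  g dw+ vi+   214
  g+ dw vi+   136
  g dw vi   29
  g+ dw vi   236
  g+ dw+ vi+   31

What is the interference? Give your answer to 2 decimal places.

The two most frequent reciprocal classes, g+ dw+ vi and g dw vi+, are the parental types, so the F1 was g+ dw+ vi / g dw vi+.
The two rarest classes, g+ dw+ vi+ and g dw vi, are the double crossovers. Comparing them with the parentals, only the vi allele has switched, so vi is the middle locus and the order is g – vi – dw.
g–vi: (289 + 60)/2143 = 0.1629; vi–dw: (450 + 60)/2143 = 0.2380.
Expected DCO frequency = 0.1629 × 0.2380 ≈ 0.03877; observed = 60/2143 ≈ 0.02800.
Coefficient of coincidence = 0.02800/0.03877 ≈ 0.72; interference = 1 − 0.72 = 0.28.

0.28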